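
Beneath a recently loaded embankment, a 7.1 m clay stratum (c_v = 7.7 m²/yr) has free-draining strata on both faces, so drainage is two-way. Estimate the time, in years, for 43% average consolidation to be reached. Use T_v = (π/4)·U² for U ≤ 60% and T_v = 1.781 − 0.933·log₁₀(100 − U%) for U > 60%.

Drainage path length: H_d = H/2 = 3.55 m (double drainage).
U ≤ 60%: T_v = (π/4)·U² = (π/4)×0.43² = 0.14522.
t = T_v·H_d²/c_v = 0.14522×3.55²/7.7 = 0.2377 years.

t ≈ 0.238 years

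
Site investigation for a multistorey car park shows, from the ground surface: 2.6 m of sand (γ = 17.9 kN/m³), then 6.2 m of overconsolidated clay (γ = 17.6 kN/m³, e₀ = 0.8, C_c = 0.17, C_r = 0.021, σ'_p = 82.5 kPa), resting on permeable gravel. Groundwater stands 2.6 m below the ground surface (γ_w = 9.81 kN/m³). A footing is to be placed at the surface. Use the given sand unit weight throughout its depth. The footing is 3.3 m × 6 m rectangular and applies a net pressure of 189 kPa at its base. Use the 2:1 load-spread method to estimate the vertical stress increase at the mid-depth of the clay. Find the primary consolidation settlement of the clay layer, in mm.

S_c ≈ 69.1 mm

Mid-depth of clay below the ground surface: z = 2.6 + 6.2/2 = 5.7 m.
Total vertical stress at mid-clay: σ_v = 17.9×2.6 + 17.6×3.1 = 101.1 kPa.
Pore pressure: u = 9.81×(5.7 − 2.6) = 30.411 kPa.
Initial effective stress: σ'_0 = σ_v − u = 101.1 − 30.411 = 70.689 kPa.
Stress increase at mid-clay by the 2:1 spreading method:
Δσ = qBL/((B+z)(L+z)) = 189×3.3×6/((3.3+5.7)(6+5.7)) = 35.538 kPa
Final effective stress: σ'_f = 70.689 + 35.538 = 106.23 kPa.
σ'_f = 106.23 > σ'_p = 82.5 kPa, so the stress path crosses the preconsolidation pressure — recompression up to σ'_p, then virgin compression beyond:
S_c = H/(1+e₀)·[C_r·log₁₀(σ'_p/σ'_0) + C_c·log₁₀(σ'_f/σ'_p)]
    = 6.2/1.8 × [0.021×log₁₀(82.5/70.689) + 0.17×log₁₀(106.23/82.5)]
    = 3.4444 × [0.0014091 + 0.018665] = 0.06914 m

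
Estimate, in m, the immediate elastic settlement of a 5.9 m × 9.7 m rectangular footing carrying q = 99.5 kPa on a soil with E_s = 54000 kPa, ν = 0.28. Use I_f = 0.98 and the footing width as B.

Immediate (elastic) settlement: S_e = q·B·(1−ν²)/E_s · I_f.
S_e = 99.5 × 5.9 × (1 − 0.28²) / 54000 × 0.98
    = 99.5 × 5.9 × 0.9216 / 54000 × 0.98
    = 0.009819 m

S_e ≈ 0.00982 m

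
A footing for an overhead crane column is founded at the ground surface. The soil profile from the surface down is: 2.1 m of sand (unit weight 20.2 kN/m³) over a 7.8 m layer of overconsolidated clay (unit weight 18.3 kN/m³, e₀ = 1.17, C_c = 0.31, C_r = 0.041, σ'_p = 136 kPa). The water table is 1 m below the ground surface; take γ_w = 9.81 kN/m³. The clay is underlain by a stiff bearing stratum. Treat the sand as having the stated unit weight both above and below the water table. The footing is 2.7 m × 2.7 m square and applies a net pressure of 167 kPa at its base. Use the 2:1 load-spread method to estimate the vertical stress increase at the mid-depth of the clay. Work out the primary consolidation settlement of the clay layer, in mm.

S_c ≈ 14.2 mm

Mid-depth of clay below the ground surface: z = 2.1 + 7.8/2 = 6 m.
Total vertical stress at mid-clay: σ_v = 20.2×2.1 + 18.3×3.9 = 113.79 kPa.
Pore pressure: u = 9.81×(6 − 1) = 49.05 kPa.
Initial effective stress: σ'_0 = σ_v − u = 113.79 − 49.05 = 64.74 kPa.
Stress increase at mid-clay by the 2:1 spreading method:
Δσ = qBL/((B+z)(L+z)) = 167×2.7×2.7/((2.7+6)(2.7+6)) = 16.084 kPa
Final effective stress: σ'_f = 64.74 + 16.084 = 80.824 kPa.
σ'_f = 80.824 ≤ σ'_p = 136 kPa, so the clay remains overconsolidated and only the recompression index applies:
S_c = C_r·H/(1+e₀)·log₁₀(σ'_f/σ'_0) = 0.041×7.8/2.17×log₁₀(80.824/64.74)
    = 0.14737 × 0.096368 = 0.0142 m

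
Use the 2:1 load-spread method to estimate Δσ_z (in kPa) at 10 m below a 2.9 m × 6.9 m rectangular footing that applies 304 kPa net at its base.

Δσ_z ≈ 27.9 kPa

By the 2:1 method the load spreads at 1 horizontal : 2 vertical, so at depth z the loaded area has grown by z in each plan dimension:
Δσ = qBL/((B+z)(L+z)) = 304×2.9×6.9/((2.9+10)(6.9+10)) = 27.903 kPa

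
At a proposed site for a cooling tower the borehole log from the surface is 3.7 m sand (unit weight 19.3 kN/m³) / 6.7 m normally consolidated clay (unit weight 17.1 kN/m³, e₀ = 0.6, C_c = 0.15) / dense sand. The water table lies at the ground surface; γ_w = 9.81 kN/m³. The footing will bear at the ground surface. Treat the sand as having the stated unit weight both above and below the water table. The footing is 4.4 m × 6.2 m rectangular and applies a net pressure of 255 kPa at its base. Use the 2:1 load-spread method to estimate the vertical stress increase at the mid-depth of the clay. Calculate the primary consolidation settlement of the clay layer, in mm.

Mid-depth of clay below the ground surface: z = 3.7 + 6.7/2 = 7.05 m.
Total vertical stress at mid-clay: σ_v = 19.3×3.7 + 17.1×3.35 = 128.7 kPa.
Pore pressure: u = 9.81×(7.05 − 0) = 69.16 kPa.
Initial effective stress: σ'_0 = σ_v − u = 128.7 − 69.16 = 59.54 kPa.
Stress increase at mid-clay by the 2:1 spreading method:
Δσ = qBL/((B+z)(L+z)) = 255×4.4×6.2/((4.4+7.05)(6.2+7.05)) = 45.853 kPa
Final effective stress: σ'_f = σ'_0 + Δσ = 59.54 + 45.853 = 105.39 kPa.
Normally consolidated clay, so the full stress increment lies on the virgin compression line:
S_c = C_c·H/(1+e₀)·log₁₀(σ'_f/σ'_0) = 0.15×6.7/(1+0.6)×log₁₀(105.39/59.54)
    = 0.62812 × 0.24799 = 0.1558 m

S_c ≈ 156 mm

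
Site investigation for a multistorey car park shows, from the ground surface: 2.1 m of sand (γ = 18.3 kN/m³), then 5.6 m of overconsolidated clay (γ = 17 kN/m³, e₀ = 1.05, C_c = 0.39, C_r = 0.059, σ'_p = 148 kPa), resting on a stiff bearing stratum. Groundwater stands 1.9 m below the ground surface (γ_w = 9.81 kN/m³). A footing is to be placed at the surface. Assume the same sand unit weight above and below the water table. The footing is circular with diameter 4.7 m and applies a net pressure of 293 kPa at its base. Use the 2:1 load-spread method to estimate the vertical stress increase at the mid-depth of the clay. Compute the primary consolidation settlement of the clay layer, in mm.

S_c ≈ 56.5 mm

Mid-depth of clay below the ground surface: z = 2.1 + 5.6/2 = 4.9 m.
Total vertical stress at mid-clay: σ_v = 18.3×2.1 + 17×2.8 = 86.03 kPa.
Pore pressure: u = 9.81×(4.9 − 1.9) = 29.43 kPa.
Initial effective stress: σ'_0 = σ_v − u = 86.03 − 29.43 = 56.6 kPa.
Stress increase at mid-clay by the 2:1 spreading method:
Δσ ≈ qD²/(D+z)² = 293×4.7²/(4.7+4.9)² = 70.23 kPa
Final effective stress: σ'_f = 56.6 + 70.23 = 126.83 kPa.
σ'_f = 126.83 ≤ σ'_p = 148 kPa, so the clay remains overconsolidated and only the recompression index applies:
S_c = C_r·H/(1+e₀)·log₁₀(σ'_f/σ'_0) = 0.059×5.6/2.05×log₁₀(126.83/56.6)
    = 0.16117 × 0.35041 = 0.05648 m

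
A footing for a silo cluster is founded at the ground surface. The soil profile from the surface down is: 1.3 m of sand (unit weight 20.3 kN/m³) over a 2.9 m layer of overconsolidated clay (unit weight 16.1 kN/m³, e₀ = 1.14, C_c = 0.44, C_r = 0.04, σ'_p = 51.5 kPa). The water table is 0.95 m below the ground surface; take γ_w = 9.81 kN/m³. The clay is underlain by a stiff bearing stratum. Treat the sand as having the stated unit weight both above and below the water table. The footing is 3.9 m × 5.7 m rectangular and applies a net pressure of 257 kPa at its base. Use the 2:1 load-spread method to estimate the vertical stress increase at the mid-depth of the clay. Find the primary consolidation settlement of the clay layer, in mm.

S_c ≈ 258 mm

Mid-depth of clay below the ground surface: z = 1.3 + 2.9/2 = 2.75 m.
Total vertical stress at mid-clay: σ_v = 20.3×1.3 + 16.1×1.45 = 49.735 kPa.
Pore pressure: u = 9.81×(2.75 − 0.95) = 17.658 kPa.
Initial effective stress: σ'_0 = σ_v − u = 49.735 − 17.658 = 32.077 kPa.
Stress increase at mid-clay by the 2:1 spreading method:
Δσ = qBL/((B+z)(L+z)) = 257×3.9×5.7/((3.9+2.75)(5.7+2.75)) = 101.67 kPa
Final effective stress: σ'_f = 32.077 + 101.67 = 133.75 kPa.
σ'_f = 133.75 > σ'_p = 51.5 kPa, so the stress path crosses the preconsolidation pressure — recompression up to σ'_p, then virgin compression beyond:
S_c = H/(1+e₀)·[C_r·log₁₀(σ'_p/σ'_0) + C_c·log₁₀(σ'_f/σ'_p)]
    = 2.9/2.14 × [0.04×log₁₀(51.5/32.077) + 0.44×log₁₀(133.75/51.5)]
    = 1.3551 × [0.0082245 + 0.18237] = 0.2583 m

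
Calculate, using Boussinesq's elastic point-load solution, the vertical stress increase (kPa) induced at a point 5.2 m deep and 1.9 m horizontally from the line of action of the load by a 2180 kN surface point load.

Δσ_z ≈ 28.1 kPa

Boussinesq vertical stress below a point load on an elastic half-space:
Δσ_z = 3P/(2πz²) · [1 + (r/z)²]^(−5/2)
r/z = 1.9/5.2 = 0.36538; [1+(r/z)²]^(−5/2) = 0.73104.
Δσ_z = 3×2180/(2π×5.2²) × 0.73104 = 38.494 × 0.73104 = 28.14 kPa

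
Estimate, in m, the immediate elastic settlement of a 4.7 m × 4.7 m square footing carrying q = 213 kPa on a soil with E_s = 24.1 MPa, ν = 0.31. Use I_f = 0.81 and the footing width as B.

Immediate (elastic) settlement: S_e = q·B·(1−ν²)/E_s · I_f.
E_s = 24.1 MPa = 24100 kPa.
S_e = 213 × 4.7 × (1 − 0.31²) / 24100 × 0.81
    = 213 × 4.7 × 0.9039 / 24100 × 0.81
    = 0.03041 m

S_e ≈ 0.0304 m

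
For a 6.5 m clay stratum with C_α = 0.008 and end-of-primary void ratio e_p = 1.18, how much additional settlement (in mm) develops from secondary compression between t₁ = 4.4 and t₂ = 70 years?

S_s ≈ 28.7 mm

Secondary compression: S_s = C_α·H/(1+e_p)·log₁₀(t₂/t₁)
S_s = 0.008×6.5/(1+1.18)×log₁₀(70/4.4)
    = 0.02385 × 1.202 = 0.02866 m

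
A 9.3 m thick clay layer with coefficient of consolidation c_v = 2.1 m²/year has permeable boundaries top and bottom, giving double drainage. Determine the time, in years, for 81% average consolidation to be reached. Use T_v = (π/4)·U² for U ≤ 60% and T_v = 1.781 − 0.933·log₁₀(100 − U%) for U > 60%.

t ≈ 6.05 years

Drainage path length: H_d = H/2 = 4.65 m (double drainage).
U > 60%: T_v = 1.781 − 0.933·log₁₀(100 − 81) = 0.58792.
t = T_v·H_d²/c_v = 0.58792×4.65²/2.1 = 6.053 years.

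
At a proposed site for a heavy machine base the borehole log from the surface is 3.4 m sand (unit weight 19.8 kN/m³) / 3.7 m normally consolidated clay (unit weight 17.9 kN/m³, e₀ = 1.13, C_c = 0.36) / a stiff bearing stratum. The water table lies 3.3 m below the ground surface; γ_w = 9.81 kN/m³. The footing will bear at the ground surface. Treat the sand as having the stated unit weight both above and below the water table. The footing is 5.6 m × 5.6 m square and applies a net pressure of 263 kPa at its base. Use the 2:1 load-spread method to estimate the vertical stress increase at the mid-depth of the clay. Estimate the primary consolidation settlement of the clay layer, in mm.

S_c ≈ 169 mm

Mid-depth of clay below the ground surface: z = 3.4 + 3.7/2 = 5.25 m.
Total vertical stress at mid-clay: σ_v = 19.8×3.4 + 17.9×1.85 = 100.44 kPa.
Pore pressure: u = 9.81×(5.25 − 3.3) = 19.13 kPa.
Initial effective stress: σ'_0 = σ_v − u = 100.44 − 19.13 = 81.31 kPa.
Stress increase at mid-clay by the 2:1 spreading method:
Δσ = qBL/((B+z)(L+z)) = 263×5.6×5.6/((5.6+5.25)(5.6+5.25)) = 70.06 kPa
Final effective stress: σ'_f = σ'_0 + Δσ = 81.31 + 70.06 = 151.37 kPa.
Normally consolidated clay, so the full stress increment lies on the virgin compression line:
S_c = C_c·H/(1+e₀)·log₁₀(σ'_f/σ'_0) = 0.36×3.7/(1+1.13)×log₁₀(151.37/81.31)
    = 0.62535 × 0.2699 = 0.1688 m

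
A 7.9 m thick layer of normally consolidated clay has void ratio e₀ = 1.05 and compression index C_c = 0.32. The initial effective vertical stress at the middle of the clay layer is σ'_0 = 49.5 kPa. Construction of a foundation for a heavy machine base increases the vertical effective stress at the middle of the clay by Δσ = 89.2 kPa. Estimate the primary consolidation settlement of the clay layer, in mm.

S_c ≈ 552 mm

Final effective stress: σ'_f = σ'_0 + Δσ = 49.5 + 89.2 = 138.7 kPa.
Normally consolidated clay, so the full stress increment lies on the virgin compression line:
S_c = C_c·H/(1+e₀)·log₁₀(σ'_f/σ'_0) = 0.32×7.9/(1+1.05)×log₁₀(138.7/49.5)
    = 1.2332 × 0.44747 = 0.5518 m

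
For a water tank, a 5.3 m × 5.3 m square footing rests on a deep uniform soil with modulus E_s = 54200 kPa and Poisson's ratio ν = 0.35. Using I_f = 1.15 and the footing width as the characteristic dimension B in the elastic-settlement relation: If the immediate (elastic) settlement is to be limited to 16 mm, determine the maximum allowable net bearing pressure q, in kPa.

S_e = q·B·(1−ν²)/E_s · I_f  ⇒  q = S_e·E_s / (B·(1−ν²)·I_f).
q = 0.016 × 54200 / (5.3 × 0.8775 × 1.15) = 162.1 kPa

q ≈ 162 kPa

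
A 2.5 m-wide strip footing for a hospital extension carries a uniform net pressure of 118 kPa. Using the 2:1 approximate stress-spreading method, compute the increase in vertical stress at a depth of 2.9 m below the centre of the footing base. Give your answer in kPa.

Δσ_z ≈ 54.6 kPa

By the 2:1 method the load spreads at 1 horizontal : 2 vertical, so at depth z the loaded area has grown by z in each plan dimension:
Δσ = qB/(B+z) = 118×2.5/(2.5+2.9) = 54.63 kPa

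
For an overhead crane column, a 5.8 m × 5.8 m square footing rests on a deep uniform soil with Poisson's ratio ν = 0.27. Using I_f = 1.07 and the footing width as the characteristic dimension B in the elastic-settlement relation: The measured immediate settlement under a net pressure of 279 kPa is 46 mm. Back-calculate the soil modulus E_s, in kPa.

E_s ≈ 34900 kPa

S_e = q·B·(1−ν²)/E_s · I_f  ⇒  E_s = q·B·(1−ν²)·I_f / S_e.
E_s = 279 × 5.8 × 0.9271 × 1.07 / 0.046 = 34900 kPa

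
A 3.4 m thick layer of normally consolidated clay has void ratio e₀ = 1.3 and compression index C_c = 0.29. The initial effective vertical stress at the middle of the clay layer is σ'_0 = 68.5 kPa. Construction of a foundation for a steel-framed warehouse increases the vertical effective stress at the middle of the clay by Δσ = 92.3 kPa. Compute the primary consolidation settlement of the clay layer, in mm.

S_c ≈ 159 mm

Final effective stress: σ'_f = σ'_0 + Δσ = 68.5 + 92.3 = 160.8 kPa.
Normally consolidated clay, so the full stress increment lies on the virgin compression line:
S_c = C_c·H/(1+e₀)·log₁₀(σ'_f/σ'_0) = 0.29×3.4/(1+1.3)×log₁₀(160.8/68.5)
    = 0.4287 × 0.3706 = 0.1589 m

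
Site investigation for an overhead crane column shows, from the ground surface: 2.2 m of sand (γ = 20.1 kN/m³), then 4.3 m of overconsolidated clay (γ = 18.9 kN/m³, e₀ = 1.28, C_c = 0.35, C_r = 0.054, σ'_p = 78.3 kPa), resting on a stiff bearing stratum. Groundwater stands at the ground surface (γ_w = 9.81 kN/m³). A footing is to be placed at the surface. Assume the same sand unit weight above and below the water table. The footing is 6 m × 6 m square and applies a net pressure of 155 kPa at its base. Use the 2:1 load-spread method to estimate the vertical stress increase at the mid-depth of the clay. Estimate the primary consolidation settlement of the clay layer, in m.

S_c ≈ 0.0806 m

Mid-depth of clay below the ground surface: z = 2.2 + 4.3/2 = 4.35 m.
Total vertical stress at mid-clay: σ_v = 20.1×2.2 + 18.9×2.15 = 84.855 kPa.
Pore pressure: u = 9.81×(4.35 − 0) = 42.673 kPa.
Initial effective stress: σ'_0 = σ_v − u = 84.855 − 42.673 = 42.182 kPa.
Stress increase at mid-clay by the 2:1 spreading method:
Δσ = qBL/((B+z)(L+z)) = 155×6×6/((6+4.35)(6+4.35)) = 52.09 kPa
Final effective stress: σ'_f = 42.182 + 52.09 = 94.272 kPa.
σ'_f = 94.272 > σ'_p = 78.3 kPa, so the stress path crosses the preconsolidation pressure — recompression up to σ'_p, then virgin compression beyond:
S_c = H/(1+e₀)·[C_r·log₁₀(σ'_p/σ'_0) + C_c·log₁₀(σ'_f/σ'_p)]
    = 4.3/2.28 × [0.054×log₁₀(78.3/42.182) + 0.35×log₁₀(94.272/78.3)]
    = 1.886 × [0.014506 + 0.028217] = 0.08058 m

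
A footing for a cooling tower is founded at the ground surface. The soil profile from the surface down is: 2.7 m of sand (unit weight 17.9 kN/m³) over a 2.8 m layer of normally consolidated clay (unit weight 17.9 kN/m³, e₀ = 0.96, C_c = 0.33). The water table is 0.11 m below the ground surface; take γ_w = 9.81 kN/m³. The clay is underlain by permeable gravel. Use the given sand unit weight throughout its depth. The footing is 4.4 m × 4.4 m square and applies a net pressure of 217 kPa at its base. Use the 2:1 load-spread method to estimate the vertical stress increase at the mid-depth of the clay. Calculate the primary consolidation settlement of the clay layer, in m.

S_c ≈ 0.203 m

Mid-depth of clay below the ground surface: z = 2.7 + 2.8/2 = 4.1 m.
Total vertical stress at mid-clay: σ_v = 17.9×2.7 + 17.9×1.4 = 73.39 kPa.
Pore pressure: u = 9.81×(4.1 − 0.11) = 39.142 kPa.
Initial effective stress: σ'_0 = σ_v − u = 73.39 − 39.142 = 34.248 kPa.
Stress increase at mid-clay by the 2:1 spreading method:
Δσ = qBL/((B+z)(L+z)) = 217×4.4×4.4/((4.4+4.1)(4.4+4.1)) = 58.147 kPa
Final effective stress: σ'_f = σ'_0 + Δσ = 34.248 + 58.147 = 92.395 kPa.
Normally consolidated clay, so the full stress increment lies on the virgin compression line:
S_c = C_c·H/(1+e₀)·log₁₀(σ'_f/σ'_0) = 0.33×2.8/(1+0.96)×log₁₀(92.395/34.248)
    = 0.47143 × 0.43101 = 0.2032 m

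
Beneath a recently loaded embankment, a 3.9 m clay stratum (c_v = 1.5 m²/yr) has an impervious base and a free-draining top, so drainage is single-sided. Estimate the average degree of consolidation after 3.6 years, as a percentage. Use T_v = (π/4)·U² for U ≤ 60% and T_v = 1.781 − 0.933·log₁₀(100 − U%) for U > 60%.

Drainage path length: H_d = H = 3.9 m (single drainage).
T_v = c_v·t/H_d² = 1.5×3.6/3.9² = 0.35503.
T_v = 0.35503 corresponds to the U > 60% branch:
U = 1 − 10^((1.781 − T_v)/0.933)/100 = 0.6624

U ≈ 66.2 %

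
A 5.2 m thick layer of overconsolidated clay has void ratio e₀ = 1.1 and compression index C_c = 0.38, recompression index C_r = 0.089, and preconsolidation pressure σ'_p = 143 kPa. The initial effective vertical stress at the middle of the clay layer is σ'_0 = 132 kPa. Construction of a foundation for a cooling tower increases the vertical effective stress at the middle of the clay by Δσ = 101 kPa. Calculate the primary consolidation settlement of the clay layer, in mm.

Final effective stress: σ'_f = 132 + 101 = 233 kPa.
σ'_f = 233 > σ'_p = 143 kPa, so the stress path crosses the preconsolidation pressure — recompression up to σ'_p, then virgin compression beyond:
S_c = H/(1+e₀)·[C_r·log₁₀(σ'_p/σ'_0) + C_c·log₁₀(σ'_f/σ'_p)]
    = 5.2/2.1 × [0.089×log₁₀(143/132) + 0.38×log₁₀(233/143)]
    = 2.4762 × [0.0030938 + 0.080568] = 0.2072 m

S_c ≈ 207 mm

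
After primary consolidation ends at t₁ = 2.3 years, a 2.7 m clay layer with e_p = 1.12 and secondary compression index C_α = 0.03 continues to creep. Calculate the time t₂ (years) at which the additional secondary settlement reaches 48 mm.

t₂ ≈ 41.5 years

S_s = C_α·H/(1+e_p)·log₁₀(t₂/t₁) ⇒ log₁₀(t₂/t₁) = S_s·(1+e_p)/(C_α·H).
log₁₀(t₂/t₁) = 0.048 × (1+1.12) / (0.03×2.7) = 1.256
t₂ = t₁ × 10^1.256 = 2.3 × 18.04 = 41.5 years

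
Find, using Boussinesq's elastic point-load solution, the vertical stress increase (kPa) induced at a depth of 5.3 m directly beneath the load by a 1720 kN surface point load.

Boussinesq vertical stress below a point load on an elastic half-space:
Δσ_z = 3P/(2πz²) · [1 + (r/z)²]^(−5/2)
r/z = 0/5.3 = 0; [1+(r/z)²]^(−5/2) = 1.
Δσ_z = 3×1720/(2π×5.3²) × 1 = 29.236 × 1 = 29.24 kPa

Δσ_z ≈ 29.2 kPa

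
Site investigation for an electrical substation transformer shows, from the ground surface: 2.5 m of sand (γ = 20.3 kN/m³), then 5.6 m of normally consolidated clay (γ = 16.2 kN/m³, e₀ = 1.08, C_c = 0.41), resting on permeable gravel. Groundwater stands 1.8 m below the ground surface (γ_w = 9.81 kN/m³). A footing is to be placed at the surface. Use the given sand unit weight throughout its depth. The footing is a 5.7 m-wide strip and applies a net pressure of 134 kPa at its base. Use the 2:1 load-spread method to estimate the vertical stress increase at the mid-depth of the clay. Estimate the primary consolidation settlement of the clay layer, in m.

S_c ≈ 0.361 m

Mid-depth of clay below the ground surface: z = 2.5 + 5.6/2 = 5.3 m.
Total vertical stress at mid-clay: σ_v = 20.3×2.5 + 16.2×2.8 = 96.11 kPa.
Pore pressure: u = 9.81×(5.3 − 1.8) = 34.335 kPa.
Initial effective stress: σ'_0 = σ_v − u = 96.11 − 34.335 = 61.775 kPa.
Stress increase at mid-clay by the 2:1 spreading method:
Δσ = qB/(B+z) = 134×5.7/(5.7+5.3) = 69.436 kPa
Final effective stress: σ'_f = σ'_0 + Δσ = 61.775 + 69.436 = 131.21 kPa.
Normally consolidated clay, so the full stress increment lies on the virgin compression line:
S_c = C_c·H/(1+e₀)·log₁₀(σ'_f/σ'_0) = 0.41×5.6/(1+1.08)×log₁₀(131.21/61.775)
    = 1.1038 × 0.32715 = 0.3611 m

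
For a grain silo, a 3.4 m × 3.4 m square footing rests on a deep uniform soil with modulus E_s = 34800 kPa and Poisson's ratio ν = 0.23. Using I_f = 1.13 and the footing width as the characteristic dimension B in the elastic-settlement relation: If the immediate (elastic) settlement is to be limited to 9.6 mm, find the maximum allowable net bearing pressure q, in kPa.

S_e = q·B·(1−ν²)/E_s · I_f  ⇒  q = S_e·E_s / (B·(1−ν²)·I_f).
q = 0.0096 × 34800 / (3.4 × 0.9471 × 1.13) = 91.81 kPa

q ≈ 91.8 kPa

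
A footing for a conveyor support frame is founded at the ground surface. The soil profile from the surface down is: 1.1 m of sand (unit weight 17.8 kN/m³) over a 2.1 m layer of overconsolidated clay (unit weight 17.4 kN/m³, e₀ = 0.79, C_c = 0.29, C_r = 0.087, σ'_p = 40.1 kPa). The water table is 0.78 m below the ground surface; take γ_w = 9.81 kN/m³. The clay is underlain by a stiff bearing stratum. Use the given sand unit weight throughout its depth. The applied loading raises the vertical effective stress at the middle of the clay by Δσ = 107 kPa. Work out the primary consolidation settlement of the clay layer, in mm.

Mid-depth of clay below the ground surface: z = 1.1 + 2.1/2 = 2.15 m.
Total vertical stress at mid-clay: σ_v = 17.8×1.1 + 17.4×1.05 = 37.85 kPa.
Pore pressure: u = 9.81×(2.15 − 0.78) = 13.44 kPa.
Initial effective stress: σ'_0 = σ_v − u = 37.85 − 13.44 = 24.41 kPa.
Final effective stress: σ'_f = 24.41 + 107 = 131.41 kPa.
σ'_f = 131.41 > σ'_p = 40.1 kPa, so the stress path crosses the preconsolidation pressure — recompression up to σ'_p, then virgin compression beyond:
S_c = H/(1+e₀)·[C_r·log₁₀(σ'_p/σ'_0) + C_c·log₁₀(σ'_f/σ'_p)]
    = 2.1/1.79 × [0.087×log₁₀(40.1/24.41) + 0.29×log₁₀(131.41/40.1)]
    = 1.1732 × [0.018755 + 0.14949] = 0.1974 m

S_c ≈ 197 mm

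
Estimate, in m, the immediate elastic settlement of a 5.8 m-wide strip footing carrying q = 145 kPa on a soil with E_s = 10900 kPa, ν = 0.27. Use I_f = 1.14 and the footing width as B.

Immediate (elastic) settlement: S_e = q·B·(1−ν²)/E_s · I_f.
S_e = 145 × 5.8 × (1 − 0.27²) / 10900 × 1.14
    = 145 × 5.8 × 0.9271 / 10900 × 1.14
    = 0.08155 m

S_e ≈ 0.0815 m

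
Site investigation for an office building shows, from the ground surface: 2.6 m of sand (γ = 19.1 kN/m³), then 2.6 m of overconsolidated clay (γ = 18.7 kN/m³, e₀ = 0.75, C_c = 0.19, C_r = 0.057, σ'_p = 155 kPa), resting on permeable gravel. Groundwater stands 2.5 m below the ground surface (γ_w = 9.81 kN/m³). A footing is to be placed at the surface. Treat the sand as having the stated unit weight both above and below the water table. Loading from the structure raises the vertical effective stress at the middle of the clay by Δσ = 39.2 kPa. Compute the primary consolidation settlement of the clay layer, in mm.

Mid-depth of clay below the ground surface: z = 2.6 + 2.6/2 = 3.9 m.
Total vertical stress at mid-clay: σ_v = 19.1×2.6 + 18.7×1.3 = 73.97 kPa.
Pore pressure: u = 9.81×(3.9 − 2.5) = 13.734 kPa.
Initial effective stress: σ'_0 = σ_v − u = 73.97 − 13.734 = 60.236 kPa.
Final effective stress: σ'_f = 60.236 + 39.2 = 99.436 kPa.
σ'_f = 99.436 ≤ σ'_p = 155 kPa, so the clay remains overconsolidated and only the recompression index applies:
S_c = C_r·H/(1+e₀)·log₁₀(σ'_f/σ'_0) = 0.057×2.6/1.75×log₁₀(99.436/60.236)
    = 0.084685 × 0.21769 = 0.01844 m

S_c ≈ 18.4 mm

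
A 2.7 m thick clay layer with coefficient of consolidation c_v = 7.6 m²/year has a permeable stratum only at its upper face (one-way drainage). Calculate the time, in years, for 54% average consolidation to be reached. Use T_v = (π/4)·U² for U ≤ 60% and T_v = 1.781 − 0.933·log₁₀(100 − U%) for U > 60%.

t ≈ 0.22 years

Drainage path length: H_d = H = 2.7 m (single drainage).
U ≤ 60%: T_v = (π/4)·U² = (π/4)×0.54² = 0.22902.
t = T_v·H_d²/c_v = 0.22902×2.7²/7.6 = 0.2197 years.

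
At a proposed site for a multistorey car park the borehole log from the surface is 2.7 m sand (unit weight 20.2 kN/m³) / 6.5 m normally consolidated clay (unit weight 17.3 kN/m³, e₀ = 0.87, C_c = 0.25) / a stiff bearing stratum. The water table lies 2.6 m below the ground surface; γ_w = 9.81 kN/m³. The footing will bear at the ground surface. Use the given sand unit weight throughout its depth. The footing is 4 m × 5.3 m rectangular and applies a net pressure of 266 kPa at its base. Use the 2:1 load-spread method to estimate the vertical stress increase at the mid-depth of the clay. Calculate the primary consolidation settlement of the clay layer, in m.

S_c ≈ 0.188 m

Mid-depth of clay below the ground surface: z = 2.7 + 6.5/2 = 5.95 m.
Total vertical stress at mid-clay: σ_v = 20.2×2.7 + 17.3×3.25 = 110.77 kPa.
Pore pressure: u = 9.81×(5.95 − 2.6) = 32.864 kPa.
Initial effective stress: σ'_0 = σ_v − u = 110.77 − 32.864 = 77.906 kPa.
Stress increase at mid-clay by the 2:1 spreading method:
Δσ = qBL/((B+z)(L+z)) = 266×4×5.3/((4+5.95)(5.3+5.95)) = 50.378 kPa
Final effective stress: σ'_f = σ'_0 + Δσ = 77.906 + 50.378 = 128.28 kPa.
Normally consolidated clay, so the full stress increment lies on the virgin compression line:
S_c = C_c·H/(1+e₀)·log₁₀(σ'_f/σ'_0) = 0.25×6.5/(1+0.87)×log₁₀(128.28/77.906)
    = 0.86898 × 0.21659 = 0.1882 m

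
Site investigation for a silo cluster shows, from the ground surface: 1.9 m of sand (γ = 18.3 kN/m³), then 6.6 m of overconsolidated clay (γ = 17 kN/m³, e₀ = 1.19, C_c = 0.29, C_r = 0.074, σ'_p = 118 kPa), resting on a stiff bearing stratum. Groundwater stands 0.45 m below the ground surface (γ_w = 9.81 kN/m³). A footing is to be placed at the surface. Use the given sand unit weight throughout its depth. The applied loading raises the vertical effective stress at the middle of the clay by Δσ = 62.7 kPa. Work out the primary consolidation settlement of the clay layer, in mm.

Mid-depth of clay below the ground surface: z = 1.9 + 6.6/2 = 5.2 m.
Total vertical stress at mid-clay: σ_v = 18.3×1.9 + 17×3.3 = 90.87 kPa.
Pore pressure: u = 9.81×(5.2 − 0.45) = 46.598 kPa.
Initial effective stress: σ'_0 = σ_v − u = 90.87 − 46.598 = 44.272 kPa.
Final effective stress: σ'_f = 44.272 + 62.7 = 106.97 kPa.
σ'_f = 106.97 ≤ σ'_p = 118 kPa, so the clay remains overconsolidated and only the recompression index applies:
S_c = C_r·H/(1+e₀)·log₁₀(σ'_f/σ'_0) = 0.074×6.6/2.19×log₁₀(106.97/44.272)
    = 0.22301 × 0.38313 = 0.08544 m

S_c ≈ 85.4 mm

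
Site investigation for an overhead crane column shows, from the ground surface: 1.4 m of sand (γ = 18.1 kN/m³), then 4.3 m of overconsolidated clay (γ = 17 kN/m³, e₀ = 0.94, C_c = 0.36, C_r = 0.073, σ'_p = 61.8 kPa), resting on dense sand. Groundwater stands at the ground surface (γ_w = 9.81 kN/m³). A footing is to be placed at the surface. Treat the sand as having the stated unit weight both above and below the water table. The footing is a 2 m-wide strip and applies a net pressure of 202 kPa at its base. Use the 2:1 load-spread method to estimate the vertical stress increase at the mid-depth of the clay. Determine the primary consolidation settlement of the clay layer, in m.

Mid-depth of clay below the ground surface: z = 1.4 + 4.3/2 = 3.55 m.
Total vertical stress at mid-clay: σ_v = 18.1×1.4 + 17×2.15 = 61.89 kPa.
Pore pressure: u = 9.81×(3.55 − 0) = 34.825 kPa.
Initial effective stress: σ'_0 = σ_v − u = 61.89 − 34.825 = 27.065 kPa.
Stress increase at mid-clay by the 2:1 spreading method:
Δσ = qB/(B+z) = 202×2/(2+3.55) = 72.793 kPa
Final effective stress: σ'_f = 27.065 + 72.793 = 99.858 kPa.
σ'_f = 99.858 > σ'_p = 61.8 kPa, so the stress path crosses the preconsolidation pressure — recompression up to σ'_p, then virgin compression beyond:
S_c = H/(1+e₀)·[C_r·log₁₀(σ'_p/σ'_0) + C_c·log₁₀(σ'_f/σ'_p)]
    = 4.3/1.94 × [0.073×log₁₀(61.8/27.065) + 0.36×log₁₀(99.858/61.8)]
    = 2.2165 × [0.026176 + 0.075022] = 0.2243 m

S_c ≈ 0.224 m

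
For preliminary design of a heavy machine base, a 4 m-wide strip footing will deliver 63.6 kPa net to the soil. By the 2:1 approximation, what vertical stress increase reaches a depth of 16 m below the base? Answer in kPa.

Δσ_z ≈ 12.7 kPa

By the 2:1 method the load spreads at 1 horizontal : 2 vertical, so at depth z the loaded area has grown by z in each plan dimension:
Δσ = qB/(B+z) = 63.6×4/(4+16) = 12.72 kPa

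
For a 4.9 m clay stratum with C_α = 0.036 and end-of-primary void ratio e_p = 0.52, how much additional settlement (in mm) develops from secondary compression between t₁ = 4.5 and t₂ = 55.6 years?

Secondary compression: S_s = C_α·H/(1+e_p)·log₁₀(t₂/t₁)
S_s = 0.036×4.9/(1+0.52)×log₁₀(55.6/4.5)
    = 0.1161 × 1.092 = 0.1267 m

S_s ≈ 127 mm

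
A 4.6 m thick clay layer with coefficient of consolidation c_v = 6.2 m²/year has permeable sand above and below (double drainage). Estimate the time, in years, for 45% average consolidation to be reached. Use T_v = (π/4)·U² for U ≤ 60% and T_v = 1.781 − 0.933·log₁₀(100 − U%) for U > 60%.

t ≈ 0.136 years

Drainage path length: H_d = H/2 = 2.3 m (double drainage).
U ≤ 60%: T_v = (π/4)·U² = (π/4)×0.45² = 0.15904.
t = T_v·H_d²/c_v = 0.15904×2.3²/6.2 = 0.1357 years.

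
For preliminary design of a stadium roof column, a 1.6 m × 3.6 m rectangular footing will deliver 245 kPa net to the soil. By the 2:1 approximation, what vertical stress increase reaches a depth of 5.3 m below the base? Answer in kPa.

Δσ_z ≈ 23 kPa

By the 2:1 method the load spreads at 1 horizontal : 2 vertical, so at depth z the loaded area has grown by z in each plan dimension:
Δσ = qBL/((B+z)(L+z)) = 245×1.6×3.6/((1.6+5.3)(3.6+5.3)) = 22.98 kPa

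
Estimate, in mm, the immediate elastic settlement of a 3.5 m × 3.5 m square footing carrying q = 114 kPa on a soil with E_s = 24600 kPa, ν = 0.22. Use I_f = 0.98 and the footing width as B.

Immediate (elastic) settlement: S_e = q·B·(1−ν²)/E_s · I_f.
S_e = 114 × 3.5 × (1 − 0.22²) / 24600 × 0.98
    = 114 × 3.5 × 0.9516 / 24600 × 0.98
    = 0.01513 m = 15.13 mm

S_e ≈ 15.1 mm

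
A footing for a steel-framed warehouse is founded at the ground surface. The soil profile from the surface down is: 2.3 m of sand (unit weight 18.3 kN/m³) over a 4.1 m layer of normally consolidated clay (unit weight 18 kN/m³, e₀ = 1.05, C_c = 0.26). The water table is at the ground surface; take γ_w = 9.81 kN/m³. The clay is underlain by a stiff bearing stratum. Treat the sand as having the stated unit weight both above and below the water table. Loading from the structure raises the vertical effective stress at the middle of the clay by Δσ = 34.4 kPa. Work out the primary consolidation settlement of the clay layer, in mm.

S_c ≈ 150 mm

Mid-depth of clay below the ground surface: z = 2.3 + 4.1/2 = 4.35 m.
Total vertical stress at mid-clay: σ_v = 18.3×2.3 + 18×2.05 = 78.99 kPa.
Pore pressure: u = 9.81×(4.35 − 0) = 42.673 kPa.
Initial effective stress: σ'_0 = σ_v − u = 78.99 − 42.673 = 36.317 kPa.
Final effective stress: σ'_f = σ'_0 + Δσ = 36.317 + 34.4 = 70.717 kPa.
Normally consolidated clay, so the full stress increment lies on the virgin compression line:
S_c = C_c·H/(1+e₀)·log₁₀(σ'_f/σ'_0) = 0.26×4.1/(1+1.05)×log₁₀(70.717/36.317)
    = 0.52 × 0.28941 = 0.1505 m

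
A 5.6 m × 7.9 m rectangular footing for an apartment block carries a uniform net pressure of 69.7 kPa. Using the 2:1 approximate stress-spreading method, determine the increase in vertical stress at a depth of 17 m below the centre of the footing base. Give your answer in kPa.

By the 2:1 method the load spreads at 1 horizontal : 2 vertical, so at depth z the loaded area has grown by z in each plan dimension:
Δσ = qBL/((B+z)(L+z)) = 69.7×5.6×7.9/((5.6+17)(7.9+17)) = 5.4795 kPa

Δσ_z ≈ 5.48 kPa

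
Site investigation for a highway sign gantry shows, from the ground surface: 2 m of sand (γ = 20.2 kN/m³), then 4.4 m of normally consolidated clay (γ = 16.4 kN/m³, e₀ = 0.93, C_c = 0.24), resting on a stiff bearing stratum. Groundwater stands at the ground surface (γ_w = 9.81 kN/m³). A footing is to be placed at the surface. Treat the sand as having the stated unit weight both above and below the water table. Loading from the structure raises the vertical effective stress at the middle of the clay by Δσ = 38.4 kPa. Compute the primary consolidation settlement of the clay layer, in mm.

Mid-depth of clay below the ground surface: z = 2 + 4.4/2 = 4.2 m.
Total vertical stress at mid-clay: σ_v = 20.2×2 + 16.4×2.2 = 76.48 kPa.
Pore pressure: u = 9.81×(4.2 − 0) = 41.202 kPa.
Initial effective stress: σ'_0 = σ_v − u = 76.48 − 41.202 = 35.278 kPa.
Final effective stress: σ'_f = σ'_0 + Δσ = 35.278 + 38.4 = 73.678 kPa.
Normally consolidated clay, so the full stress increment lies on the virgin compression line:
S_c = C_c·H/(1+e₀)·log₁₀(σ'_f/σ'_0) = 0.24×4.4/(1+0.93)×log₁₀(73.678/35.278)
    = 0.54715 × 0.31983 = 0.175 m

S_c ≈ 175 mm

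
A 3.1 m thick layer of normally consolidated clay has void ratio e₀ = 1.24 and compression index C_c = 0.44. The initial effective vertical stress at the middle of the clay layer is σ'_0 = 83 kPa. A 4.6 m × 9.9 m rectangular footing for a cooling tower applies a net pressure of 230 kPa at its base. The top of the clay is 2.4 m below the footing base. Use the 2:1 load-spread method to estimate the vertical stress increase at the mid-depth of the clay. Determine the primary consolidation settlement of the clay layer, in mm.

Mid-depth of clay below the footing base: z = 2.4 + 3.1/2 = 3.95 m.
Stress increase at mid-clay by the 2:1 spreading method:
Δσ = qBL/((B+z)(L+z)) = 230×4.6×9.9/((4.6+3.95)(9.9+3.95)) = 88.451 kPa
Final effective stress: σ'_f = σ'_0 + Δσ = 83 + 88.451 = 171.45 kPa.
Normally consolidated clay, so the full stress increment lies on the virgin compression line:
S_c = C_c·H/(1+e₀)·log₁₀(σ'_f/σ'_0) = 0.44×3.1/(1+1.24)×log₁₀(171.45/83)
    = 0.60893 × 0.31506 = 0.1918 m

S_c ≈ 192 mm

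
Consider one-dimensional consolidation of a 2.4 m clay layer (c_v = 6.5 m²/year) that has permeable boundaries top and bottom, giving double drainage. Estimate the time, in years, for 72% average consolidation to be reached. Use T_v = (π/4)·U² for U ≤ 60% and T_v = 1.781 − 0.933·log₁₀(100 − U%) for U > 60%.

Drainage path length: H_d = H/2 = 1.2 m (double drainage).
U > 60%: T_v = 1.781 − 0.933·log₁₀(100 − 72) = 0.4308.
t = T_v·H_d²/c_v = 0.4308×1.2²/6.5 = 0.09544 years.

t ≈ 0.0954 years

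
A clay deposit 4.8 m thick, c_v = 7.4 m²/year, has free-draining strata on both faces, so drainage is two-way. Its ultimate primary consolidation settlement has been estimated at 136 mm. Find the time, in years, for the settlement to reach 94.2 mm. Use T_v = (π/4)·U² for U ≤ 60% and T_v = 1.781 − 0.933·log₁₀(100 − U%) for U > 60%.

Drainage path length: H_d = H/2 = 2.4 m (double drainage).
U = S(t)/S_ult = 94.2/136 = 0.6926.
U > 60%: T_v = 1.781 − 0.933·log₁₀(100 − 69.265) = 0.39303.
t = T_v·H_d²/c_v = 0.39303×2.4²/7.4 = 0.3059 years.

t ≈ 0.306 years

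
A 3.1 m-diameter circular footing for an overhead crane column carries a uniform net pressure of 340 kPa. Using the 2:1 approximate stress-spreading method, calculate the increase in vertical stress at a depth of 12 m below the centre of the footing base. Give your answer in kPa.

By the 2:1 method the load spreads at 1 horizontal : 2 vertical, so at depth z the loaded area has grown by z in each plan dimension:
Δσ ≈ qD²/(D+z)² = 340×3.1²/(3.1+12)² = 14.33 kPa

Δσ_z ≈ 14.3 kPa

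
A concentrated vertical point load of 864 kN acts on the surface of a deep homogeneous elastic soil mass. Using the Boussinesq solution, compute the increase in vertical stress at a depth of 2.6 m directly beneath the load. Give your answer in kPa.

Boussinesq vertical stress below a point load on an elastic half-space:
Δσ_z = 3P/(2πz²) · [1 + (r/z)²]^(−5/2)
r/z = 0/2.6 = 0; [1+(r/z)²]^(−5/2) = 1.
Δσ_z = 3×864/(2π×2.6²) × 1 = 61.025 × 1 = 61.02 kPa

Δσ_z ≈ 61 kPa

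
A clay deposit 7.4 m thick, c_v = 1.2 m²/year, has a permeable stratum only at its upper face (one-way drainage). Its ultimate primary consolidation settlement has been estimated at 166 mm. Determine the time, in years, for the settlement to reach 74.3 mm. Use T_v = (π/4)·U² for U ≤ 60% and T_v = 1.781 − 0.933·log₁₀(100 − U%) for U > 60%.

Drainage path length: H_d = H = 7.4 m (single drainage).
U = S(t)/S_ult = 74.3/166 = 0.4476.
U ≤ 60%: T_v = (π/4)·U² = (π/4)×0.44759² = 0.15734.
t = T_v·H_d²/c_v = 0.15734×7.4²/1.2 = 7.18 years.

t ≈ 7.18 years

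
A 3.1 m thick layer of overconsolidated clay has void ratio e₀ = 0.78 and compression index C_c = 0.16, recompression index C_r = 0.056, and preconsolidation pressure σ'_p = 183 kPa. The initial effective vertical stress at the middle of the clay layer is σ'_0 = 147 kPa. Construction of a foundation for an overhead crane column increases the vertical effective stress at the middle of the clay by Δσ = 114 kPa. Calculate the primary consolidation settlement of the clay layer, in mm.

Final effective stress: σ'_f = 147 + 114 = 261 kPa.
σ'_f = 261 > σ'_p = 183 kPa, so the stress path crosses the preconsolidation pressure — recompression up to σ'_p, then virgin compression beyond:
S_c = H/(1+e₀)·[C_r·log₁₀(σ'_p/σ'_0) + C_c·log₁₀(σ'_f/σ'_p)]
    = 3.1/1.78 × [0.056×log₁₀(183/147) + 0.16×log₁₀(261/183)]
    = 1.7416 × [0.0053275 + 0.02467] = 0.05224 m

S_c ≈ 52.2 mm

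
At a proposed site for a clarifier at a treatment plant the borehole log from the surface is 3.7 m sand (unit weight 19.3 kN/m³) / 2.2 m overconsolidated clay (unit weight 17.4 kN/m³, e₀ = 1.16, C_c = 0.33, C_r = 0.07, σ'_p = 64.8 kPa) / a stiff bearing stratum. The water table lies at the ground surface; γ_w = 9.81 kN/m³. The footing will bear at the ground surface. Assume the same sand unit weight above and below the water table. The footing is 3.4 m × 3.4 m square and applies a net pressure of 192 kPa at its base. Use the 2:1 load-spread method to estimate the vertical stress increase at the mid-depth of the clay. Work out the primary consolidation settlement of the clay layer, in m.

S_c ≈ 0.0365 m

Mid-depth of clay below the ground surface: z = 3.7 + 2.2/2 = 4.8 m.
Total vertical stress at mid-clay: σ_v = 19.3×3.7 + 17.4×1.1 = 90.55 kPa.
Pore pressure: u = 9.81×(4.8 − 0) = 47.088 kPa.
Initial effective stress: σ'_0 = σ_v − u = 90.55 − 47.088 = 43.462 kPa.
Stress increase at mid-clay by the 2:1 spreading method:
Δσ = qBL/((B+z)(L+z)) = 192×3.4×3.4/((3.4+4.8)(3.4+4.8)) = 33.009 kPa
Final effective stress: σ'_f = 43.462 + 33.009 = 76.471 kPa.
σ'_f = 76.471 > σ'_p = 64.8 kPa, so the stress path crosses the preconsolidation pressure — recompression up to σ'_p, then virgin compression beyond:
S_c = H/(1+e₀)·[C_r·log₁₀(σ'_p/σ'_0) + C_c·log₁₀(σ'_f/σ'_p)]
    = 2.2/2.16 × [0.07×log₁₀(64.8/43.462) + 0.33×log₁₀(76.471/64.8)]
    = 1.0185 × [0.012143 + 0.023734] = 0.03654 m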